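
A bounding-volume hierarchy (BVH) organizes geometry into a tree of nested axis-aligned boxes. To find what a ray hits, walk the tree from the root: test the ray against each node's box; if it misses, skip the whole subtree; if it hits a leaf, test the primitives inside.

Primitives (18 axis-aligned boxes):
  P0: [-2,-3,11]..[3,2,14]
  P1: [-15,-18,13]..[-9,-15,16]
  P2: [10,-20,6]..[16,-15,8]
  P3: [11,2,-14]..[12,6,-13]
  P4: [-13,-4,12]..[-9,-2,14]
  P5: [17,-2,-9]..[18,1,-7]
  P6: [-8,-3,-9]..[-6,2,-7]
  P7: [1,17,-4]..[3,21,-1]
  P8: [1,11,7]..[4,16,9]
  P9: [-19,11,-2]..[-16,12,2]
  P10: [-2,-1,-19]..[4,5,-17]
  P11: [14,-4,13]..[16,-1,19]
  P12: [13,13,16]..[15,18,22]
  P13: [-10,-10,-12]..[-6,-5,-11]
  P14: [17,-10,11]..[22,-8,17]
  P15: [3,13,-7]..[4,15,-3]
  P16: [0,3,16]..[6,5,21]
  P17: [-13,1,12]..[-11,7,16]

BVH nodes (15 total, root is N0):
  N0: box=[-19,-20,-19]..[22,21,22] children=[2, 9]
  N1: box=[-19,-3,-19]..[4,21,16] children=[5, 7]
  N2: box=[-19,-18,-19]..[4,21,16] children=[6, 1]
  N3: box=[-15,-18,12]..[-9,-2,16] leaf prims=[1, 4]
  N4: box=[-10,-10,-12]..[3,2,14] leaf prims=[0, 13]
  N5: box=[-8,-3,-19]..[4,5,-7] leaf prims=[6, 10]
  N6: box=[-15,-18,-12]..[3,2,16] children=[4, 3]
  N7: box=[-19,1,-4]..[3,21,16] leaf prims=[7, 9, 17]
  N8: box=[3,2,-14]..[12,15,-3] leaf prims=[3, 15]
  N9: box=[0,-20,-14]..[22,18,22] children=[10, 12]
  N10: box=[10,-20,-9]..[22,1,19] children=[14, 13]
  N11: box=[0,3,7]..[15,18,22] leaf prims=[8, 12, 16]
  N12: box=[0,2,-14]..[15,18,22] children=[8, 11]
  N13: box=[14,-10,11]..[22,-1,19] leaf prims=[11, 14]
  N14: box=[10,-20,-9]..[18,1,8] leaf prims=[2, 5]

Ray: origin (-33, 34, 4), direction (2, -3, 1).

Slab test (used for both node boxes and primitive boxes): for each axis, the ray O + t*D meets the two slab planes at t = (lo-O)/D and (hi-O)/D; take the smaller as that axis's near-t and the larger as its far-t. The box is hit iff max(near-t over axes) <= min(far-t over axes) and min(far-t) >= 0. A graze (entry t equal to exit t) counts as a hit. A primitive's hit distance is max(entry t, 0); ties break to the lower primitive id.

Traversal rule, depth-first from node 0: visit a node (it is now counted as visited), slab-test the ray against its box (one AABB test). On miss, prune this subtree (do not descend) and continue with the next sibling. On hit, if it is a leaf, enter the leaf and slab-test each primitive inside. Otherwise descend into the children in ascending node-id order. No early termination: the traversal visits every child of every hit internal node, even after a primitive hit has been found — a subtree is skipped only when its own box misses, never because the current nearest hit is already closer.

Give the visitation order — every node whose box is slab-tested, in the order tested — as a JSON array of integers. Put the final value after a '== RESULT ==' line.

Trace the traversal:
N0 x:[7,55/2] y:[13/3,18] z:[-23,18] -> hit [7,18], descend [2, 9]
  N2 x:[7,37/2] y:[13/3,52/3] z:[-23,12] -> hit [7,12], descend [1, 6]
    N1 x:[7,37/2] y:[13/3,37/3] z:[-23,12] -> hit [7,12], descend [5, 7]
      N5 x:[25/2,37/2] y:[29/3,37/3] z:[-23,-11] -> miss, prune
      N7 x:[7,18] y:[13/3,11] z:[-8,12] -> hit [7,11] leaf, test {P7(miss), P9(miss), P17@t=10}
    N6 x:[9,18] y:[32/3,52/3] z:[-16,12] -> hit [32/3,12], descend [3, 4]
      N3 x:[9,12] y:[12,52/3] z:[8,12] -> hit [12,12] leaf, test {P1(miss), P4(miss)}
      N4 x:[23/2,18] y:[32/3,44/3] z:[-16,10] -> miss, prune
  N9 x:[33/2,55/2] y:[16/3,18] z:[-18,18] -> hit [33/2,18], descend [10, 12]
    N10 x:[43/2,55/2] y:[11,18] z:[-13,15] -> miss, prune
    N12 x:[33/2,24] y:[16/3,32/3] z:[-18,18] -> miss, prune

11 AABB tests over nodes [0, 2, 1, 5, 7, 6, 3, 4, 9, 10, 12]; 2 leaves entered; closest P17.

== RESULT ==
[0, 2, 1, 5, 7, 6, 3, 4, 9, 10, 12]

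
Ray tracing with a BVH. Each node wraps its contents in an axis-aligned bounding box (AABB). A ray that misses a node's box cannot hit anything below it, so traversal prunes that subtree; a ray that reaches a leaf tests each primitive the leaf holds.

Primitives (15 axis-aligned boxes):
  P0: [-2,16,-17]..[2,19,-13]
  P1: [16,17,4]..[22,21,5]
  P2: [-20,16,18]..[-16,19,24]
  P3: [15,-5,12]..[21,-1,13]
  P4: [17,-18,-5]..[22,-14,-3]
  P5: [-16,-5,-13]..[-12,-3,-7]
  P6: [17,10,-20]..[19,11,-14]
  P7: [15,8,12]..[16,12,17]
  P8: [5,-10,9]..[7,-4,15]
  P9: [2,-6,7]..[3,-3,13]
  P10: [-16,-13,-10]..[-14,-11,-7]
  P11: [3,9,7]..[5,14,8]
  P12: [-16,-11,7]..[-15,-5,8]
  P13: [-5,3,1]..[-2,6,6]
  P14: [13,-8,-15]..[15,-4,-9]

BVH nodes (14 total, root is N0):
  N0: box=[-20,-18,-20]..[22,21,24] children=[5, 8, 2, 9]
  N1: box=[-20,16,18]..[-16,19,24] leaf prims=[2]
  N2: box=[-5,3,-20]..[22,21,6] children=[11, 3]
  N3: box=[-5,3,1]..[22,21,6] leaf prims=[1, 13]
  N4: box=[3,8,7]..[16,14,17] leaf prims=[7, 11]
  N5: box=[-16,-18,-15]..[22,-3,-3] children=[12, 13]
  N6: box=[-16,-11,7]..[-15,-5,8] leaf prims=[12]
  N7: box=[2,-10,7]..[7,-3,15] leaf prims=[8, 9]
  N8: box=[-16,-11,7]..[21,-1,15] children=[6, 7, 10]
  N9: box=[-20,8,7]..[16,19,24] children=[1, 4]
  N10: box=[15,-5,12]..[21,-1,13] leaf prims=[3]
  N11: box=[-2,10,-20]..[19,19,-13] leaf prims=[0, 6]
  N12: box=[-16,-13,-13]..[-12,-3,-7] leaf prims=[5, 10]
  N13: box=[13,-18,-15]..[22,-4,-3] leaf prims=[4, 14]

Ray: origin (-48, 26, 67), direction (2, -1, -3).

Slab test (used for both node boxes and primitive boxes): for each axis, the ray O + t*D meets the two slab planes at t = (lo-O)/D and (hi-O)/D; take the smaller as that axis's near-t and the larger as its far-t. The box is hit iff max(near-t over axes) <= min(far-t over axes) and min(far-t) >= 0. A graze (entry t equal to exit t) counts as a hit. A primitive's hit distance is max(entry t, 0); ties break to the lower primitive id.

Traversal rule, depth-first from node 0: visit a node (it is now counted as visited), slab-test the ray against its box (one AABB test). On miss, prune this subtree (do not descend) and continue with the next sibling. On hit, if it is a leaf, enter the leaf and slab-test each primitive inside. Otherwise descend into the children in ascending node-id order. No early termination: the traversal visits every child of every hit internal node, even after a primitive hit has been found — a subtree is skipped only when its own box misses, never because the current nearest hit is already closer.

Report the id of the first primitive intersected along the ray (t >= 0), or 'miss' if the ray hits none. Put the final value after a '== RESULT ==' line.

Walk:
N0 x:[14,35] y:[5,44] z:[43/3,29] -> hit [43/3,29], descend [2, 5, 8, 9]
  N2 x:[43/2,35] y:[5,23] z:[61/3,29] -> hit [43/2,23], descend [3, 11]
    N3 x:[43/2,35] y:[5,23] z:[61/3,22] -> hit [43/2,22] leaf, test {P1(miss), P13@t=43/2}
    N11 x:[23,67/2] y:[7,16] z:[80/3,29] -> miss, prune
  N5 x:[16,35] y:[29,44] z:[70/3,82/3] -> miss, prune
  N8 x:[16,69/2] y:[27,37] z:[52/3,20] -> miss, prune
  N9 x:[14,32] y:[7,18] z:[43/3,20] -> hit [43/3,18], descend [1, 4]
    N1 x:[14,16] y:[7,10] z:[43/3,49/3] -> miss, prune
    N4 x:[51/2,32] y:[12,18] z:[50/3,20] -> miss, prune

Visited [0, 2, 3, 11, 5, 8, 9, 1, 4]. Tests: 9 box, 1 leaf. Nearest: P13.

== RESULT ==
13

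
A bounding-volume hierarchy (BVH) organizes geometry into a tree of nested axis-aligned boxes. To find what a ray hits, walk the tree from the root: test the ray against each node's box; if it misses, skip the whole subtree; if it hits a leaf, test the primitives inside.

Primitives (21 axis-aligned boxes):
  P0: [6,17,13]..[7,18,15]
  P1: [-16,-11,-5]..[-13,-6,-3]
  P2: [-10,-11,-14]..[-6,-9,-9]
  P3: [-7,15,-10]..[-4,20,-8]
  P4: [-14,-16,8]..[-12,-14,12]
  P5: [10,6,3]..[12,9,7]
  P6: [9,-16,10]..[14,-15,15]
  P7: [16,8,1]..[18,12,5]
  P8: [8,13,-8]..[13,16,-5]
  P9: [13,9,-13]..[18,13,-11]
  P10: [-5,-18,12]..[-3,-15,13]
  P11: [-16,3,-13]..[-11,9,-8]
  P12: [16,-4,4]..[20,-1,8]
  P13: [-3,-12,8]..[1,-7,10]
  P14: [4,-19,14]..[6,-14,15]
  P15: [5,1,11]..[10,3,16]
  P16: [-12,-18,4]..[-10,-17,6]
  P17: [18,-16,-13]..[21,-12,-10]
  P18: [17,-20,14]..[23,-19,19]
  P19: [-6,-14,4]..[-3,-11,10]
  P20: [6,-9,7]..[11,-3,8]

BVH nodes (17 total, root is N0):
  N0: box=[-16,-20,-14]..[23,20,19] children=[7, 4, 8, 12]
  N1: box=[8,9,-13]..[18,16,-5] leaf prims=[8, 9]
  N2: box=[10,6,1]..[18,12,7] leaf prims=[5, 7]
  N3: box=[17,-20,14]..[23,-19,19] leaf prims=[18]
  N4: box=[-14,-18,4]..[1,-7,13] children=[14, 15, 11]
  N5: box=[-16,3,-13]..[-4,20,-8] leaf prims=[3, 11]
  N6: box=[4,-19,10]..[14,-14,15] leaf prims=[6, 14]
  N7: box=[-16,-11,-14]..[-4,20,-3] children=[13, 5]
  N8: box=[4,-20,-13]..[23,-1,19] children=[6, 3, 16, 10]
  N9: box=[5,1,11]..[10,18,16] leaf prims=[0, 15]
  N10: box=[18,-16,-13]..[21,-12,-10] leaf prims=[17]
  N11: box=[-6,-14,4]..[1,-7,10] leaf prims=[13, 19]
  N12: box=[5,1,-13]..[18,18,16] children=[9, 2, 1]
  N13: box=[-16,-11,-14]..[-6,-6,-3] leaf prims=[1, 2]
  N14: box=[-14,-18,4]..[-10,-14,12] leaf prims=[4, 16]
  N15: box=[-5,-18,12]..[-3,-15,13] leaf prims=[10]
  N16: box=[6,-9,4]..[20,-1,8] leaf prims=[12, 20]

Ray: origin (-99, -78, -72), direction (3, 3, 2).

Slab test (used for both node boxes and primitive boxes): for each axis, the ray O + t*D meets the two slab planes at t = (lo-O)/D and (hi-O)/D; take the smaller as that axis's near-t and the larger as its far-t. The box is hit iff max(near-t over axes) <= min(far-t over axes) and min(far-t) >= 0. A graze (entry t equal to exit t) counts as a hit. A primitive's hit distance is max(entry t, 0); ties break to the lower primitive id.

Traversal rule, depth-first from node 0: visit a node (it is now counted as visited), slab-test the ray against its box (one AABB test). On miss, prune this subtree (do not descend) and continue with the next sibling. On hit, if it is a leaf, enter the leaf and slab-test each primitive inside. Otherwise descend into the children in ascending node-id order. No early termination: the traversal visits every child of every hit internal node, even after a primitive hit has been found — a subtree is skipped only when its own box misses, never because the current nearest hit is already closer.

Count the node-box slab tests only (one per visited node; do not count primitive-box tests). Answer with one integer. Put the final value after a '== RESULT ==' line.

Traverse from the root:
N0 x:[83/3,122/3] y:[58/3,98/3] z:[29,91/2] -> hit [29,98/3], descend [4, 7, 8, 12]
  N4 x:[85/3,100/3] y:[20,71/3] z:[38,85/2] -> miss, prune
  N7 x:[83/3,95/3] y:[67/3,98/3] z:[29,69/2] -> hit [29,95/3], descend [5, 13]
    N5 x:[83/3,95/3] y:[27,98/3] z:[59/2,32] -> hit [59/2,95/3] leaf, test {P3@t=31, P11(miss)}
    N13 x:[83/3,31] y:[67/3,24] z:[29,69/2] -> miss, prune
  N8 x:[103/3,122/3] y:[58/3,77/3] z:[59/2,91/2] -> miss, prune
  N12 x:[104/3,39] y:[79/3,32] z:[59/2,44] -> miss, prune

Summary -> nodes [0, 4, 7, 5, 13, 8, 12]; box-tests=7; leaf-entries=1; first=P3

== RESULT ==
7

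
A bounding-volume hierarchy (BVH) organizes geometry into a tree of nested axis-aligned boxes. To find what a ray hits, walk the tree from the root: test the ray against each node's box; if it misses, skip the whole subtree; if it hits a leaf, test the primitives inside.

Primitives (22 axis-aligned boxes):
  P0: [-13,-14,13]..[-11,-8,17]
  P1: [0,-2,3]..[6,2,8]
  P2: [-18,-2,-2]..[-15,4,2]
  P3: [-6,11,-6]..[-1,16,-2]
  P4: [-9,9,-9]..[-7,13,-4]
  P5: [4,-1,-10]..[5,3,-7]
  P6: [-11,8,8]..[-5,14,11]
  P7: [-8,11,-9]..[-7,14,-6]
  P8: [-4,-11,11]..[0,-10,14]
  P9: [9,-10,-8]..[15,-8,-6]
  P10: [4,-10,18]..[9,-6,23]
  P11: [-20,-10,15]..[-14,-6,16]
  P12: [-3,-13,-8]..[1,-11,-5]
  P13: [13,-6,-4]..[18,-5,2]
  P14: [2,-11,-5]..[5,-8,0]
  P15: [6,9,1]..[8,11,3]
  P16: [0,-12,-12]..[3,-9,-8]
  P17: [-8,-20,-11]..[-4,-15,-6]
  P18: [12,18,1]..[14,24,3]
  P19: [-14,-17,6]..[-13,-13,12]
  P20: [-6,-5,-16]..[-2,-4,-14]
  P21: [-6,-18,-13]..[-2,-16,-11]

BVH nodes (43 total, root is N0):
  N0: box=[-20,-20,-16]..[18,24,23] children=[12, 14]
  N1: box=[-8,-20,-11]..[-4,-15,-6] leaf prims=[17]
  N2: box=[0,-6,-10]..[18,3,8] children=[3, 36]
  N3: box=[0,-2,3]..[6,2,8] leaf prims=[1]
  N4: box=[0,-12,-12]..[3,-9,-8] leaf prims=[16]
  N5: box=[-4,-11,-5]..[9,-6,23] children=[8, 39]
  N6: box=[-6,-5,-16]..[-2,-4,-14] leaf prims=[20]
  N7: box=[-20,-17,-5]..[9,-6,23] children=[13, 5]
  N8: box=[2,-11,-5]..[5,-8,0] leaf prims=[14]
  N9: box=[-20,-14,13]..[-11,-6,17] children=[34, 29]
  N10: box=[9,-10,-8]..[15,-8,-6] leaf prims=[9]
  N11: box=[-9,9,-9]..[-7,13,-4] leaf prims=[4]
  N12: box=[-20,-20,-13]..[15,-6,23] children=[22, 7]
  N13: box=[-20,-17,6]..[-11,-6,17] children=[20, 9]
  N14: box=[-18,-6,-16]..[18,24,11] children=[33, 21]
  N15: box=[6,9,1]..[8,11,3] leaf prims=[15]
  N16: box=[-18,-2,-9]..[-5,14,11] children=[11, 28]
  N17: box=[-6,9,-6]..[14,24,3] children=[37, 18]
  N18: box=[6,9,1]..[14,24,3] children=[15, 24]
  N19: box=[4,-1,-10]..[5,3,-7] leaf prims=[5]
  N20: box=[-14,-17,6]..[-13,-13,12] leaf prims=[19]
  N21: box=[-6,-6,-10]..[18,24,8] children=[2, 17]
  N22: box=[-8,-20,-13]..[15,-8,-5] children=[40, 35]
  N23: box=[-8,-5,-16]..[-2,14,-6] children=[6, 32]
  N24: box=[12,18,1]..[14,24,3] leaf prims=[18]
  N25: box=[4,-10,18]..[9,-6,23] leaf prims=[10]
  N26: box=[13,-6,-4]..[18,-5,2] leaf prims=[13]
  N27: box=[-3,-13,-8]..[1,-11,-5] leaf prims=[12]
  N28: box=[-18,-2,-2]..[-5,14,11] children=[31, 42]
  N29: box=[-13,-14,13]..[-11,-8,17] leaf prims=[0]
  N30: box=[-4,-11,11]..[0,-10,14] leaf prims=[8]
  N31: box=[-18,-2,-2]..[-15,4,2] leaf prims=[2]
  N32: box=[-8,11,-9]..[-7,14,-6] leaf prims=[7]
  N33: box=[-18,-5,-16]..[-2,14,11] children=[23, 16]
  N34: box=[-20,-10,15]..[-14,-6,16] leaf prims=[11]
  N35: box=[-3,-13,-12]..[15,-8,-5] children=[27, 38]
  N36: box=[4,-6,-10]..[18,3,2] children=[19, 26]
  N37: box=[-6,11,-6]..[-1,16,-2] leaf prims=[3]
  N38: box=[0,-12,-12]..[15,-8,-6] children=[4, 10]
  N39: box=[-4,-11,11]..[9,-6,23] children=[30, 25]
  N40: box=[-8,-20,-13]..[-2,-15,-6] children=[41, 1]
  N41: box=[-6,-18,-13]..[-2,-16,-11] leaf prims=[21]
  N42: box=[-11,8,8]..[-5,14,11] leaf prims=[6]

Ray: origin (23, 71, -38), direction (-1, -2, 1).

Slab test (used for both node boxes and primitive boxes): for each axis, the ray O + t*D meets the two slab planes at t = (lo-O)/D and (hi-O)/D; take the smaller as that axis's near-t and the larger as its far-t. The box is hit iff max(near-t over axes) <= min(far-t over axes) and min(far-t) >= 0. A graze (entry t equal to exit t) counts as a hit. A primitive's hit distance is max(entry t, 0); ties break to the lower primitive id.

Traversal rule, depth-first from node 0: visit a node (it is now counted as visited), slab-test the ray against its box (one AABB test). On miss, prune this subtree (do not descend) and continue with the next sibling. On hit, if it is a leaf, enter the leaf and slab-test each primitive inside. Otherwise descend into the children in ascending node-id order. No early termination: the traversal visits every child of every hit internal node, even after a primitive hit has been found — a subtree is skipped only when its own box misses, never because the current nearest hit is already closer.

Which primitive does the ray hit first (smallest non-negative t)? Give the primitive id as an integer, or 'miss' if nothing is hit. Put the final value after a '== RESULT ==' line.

Trace the traversal:
N0 x:[5,43] y:[47/2,91/2] z:[22,61] -> hit [47/2,43], descend [12, 14]
  N12 x:[8,43] y:[77/2,91/2] z:[25,61] -> hit [77/2,43], descend [7, 22]
    N7 x:[14,43] y:[77/2,44] z:[33,61] -> hit [77/2,43], descend [5, 13]
      N5 x:[14,27] y:[77/2,41] z:[33,61] -> miss, prune
      N13 x:[34,43] y:[77/2,44] z:[44,55] -> miss, prune
    N22 x:[8,31] y:[79/2,91/2] z:[25,33] -> miss, prune
  N14 x:[5,41] y:[47/2,77/2] z:[22,49] -> hit [47/2,77/2], descend [21, 33]
    N21 x:[5,29] y:[47/2,77/2] z:[28,46] -> hit [28,29], descend [2, 17]
      N2 x:[5,23] y:[34,77/2] z:[28,46] -> miss, prune
      N17 x:[9,29] y:[47/2,31] z:[32,41] -> miss, prune
    N33 x:[25,41] y:[57/2,38] z:[22,49] -> hit [57/2,38], descend [16, 23]
      N16 x:[28,41] y:[57/2,73/2] z:[29,49] -> hit [29,73/2], descend [11, 28]
        N11 x:[30,32] y:[29,31] z:[29,34] -> hit [30,31] leaf, test {P4@t=30}
        N28 x:[28,41] y:[57/2,73/2] z:[36,49] -> hit [36,73/2], descend [31, 42]
          N31 x:[38,41] y:[67/2,73/2] z:[36,40] -> miss, prune
          N42 x:[28,34] y:[57/2,63/2] z:[46,49] -> miss, prune
      N23 x:[25,31] y:[57/2,38] z:[22,32] -> hit [57/2,31], descend [6, 32]
        N6 x:[25,29] y:[75/2,38] z:[22,24] -> miss, prune
        N32 x:[30,31] y:[57/2,30] z:[29,32] -> hit [30,30] leaf, test {P7@t=30}

19 AABB tests over nodes [0, 12, 7, 5, 13, 22, 14, 21, 2, 17, 33, 16, 11, 28, 31, 42, 23, 6, 32]; 2 leaves entered; closest P4.

== RESULT ==
4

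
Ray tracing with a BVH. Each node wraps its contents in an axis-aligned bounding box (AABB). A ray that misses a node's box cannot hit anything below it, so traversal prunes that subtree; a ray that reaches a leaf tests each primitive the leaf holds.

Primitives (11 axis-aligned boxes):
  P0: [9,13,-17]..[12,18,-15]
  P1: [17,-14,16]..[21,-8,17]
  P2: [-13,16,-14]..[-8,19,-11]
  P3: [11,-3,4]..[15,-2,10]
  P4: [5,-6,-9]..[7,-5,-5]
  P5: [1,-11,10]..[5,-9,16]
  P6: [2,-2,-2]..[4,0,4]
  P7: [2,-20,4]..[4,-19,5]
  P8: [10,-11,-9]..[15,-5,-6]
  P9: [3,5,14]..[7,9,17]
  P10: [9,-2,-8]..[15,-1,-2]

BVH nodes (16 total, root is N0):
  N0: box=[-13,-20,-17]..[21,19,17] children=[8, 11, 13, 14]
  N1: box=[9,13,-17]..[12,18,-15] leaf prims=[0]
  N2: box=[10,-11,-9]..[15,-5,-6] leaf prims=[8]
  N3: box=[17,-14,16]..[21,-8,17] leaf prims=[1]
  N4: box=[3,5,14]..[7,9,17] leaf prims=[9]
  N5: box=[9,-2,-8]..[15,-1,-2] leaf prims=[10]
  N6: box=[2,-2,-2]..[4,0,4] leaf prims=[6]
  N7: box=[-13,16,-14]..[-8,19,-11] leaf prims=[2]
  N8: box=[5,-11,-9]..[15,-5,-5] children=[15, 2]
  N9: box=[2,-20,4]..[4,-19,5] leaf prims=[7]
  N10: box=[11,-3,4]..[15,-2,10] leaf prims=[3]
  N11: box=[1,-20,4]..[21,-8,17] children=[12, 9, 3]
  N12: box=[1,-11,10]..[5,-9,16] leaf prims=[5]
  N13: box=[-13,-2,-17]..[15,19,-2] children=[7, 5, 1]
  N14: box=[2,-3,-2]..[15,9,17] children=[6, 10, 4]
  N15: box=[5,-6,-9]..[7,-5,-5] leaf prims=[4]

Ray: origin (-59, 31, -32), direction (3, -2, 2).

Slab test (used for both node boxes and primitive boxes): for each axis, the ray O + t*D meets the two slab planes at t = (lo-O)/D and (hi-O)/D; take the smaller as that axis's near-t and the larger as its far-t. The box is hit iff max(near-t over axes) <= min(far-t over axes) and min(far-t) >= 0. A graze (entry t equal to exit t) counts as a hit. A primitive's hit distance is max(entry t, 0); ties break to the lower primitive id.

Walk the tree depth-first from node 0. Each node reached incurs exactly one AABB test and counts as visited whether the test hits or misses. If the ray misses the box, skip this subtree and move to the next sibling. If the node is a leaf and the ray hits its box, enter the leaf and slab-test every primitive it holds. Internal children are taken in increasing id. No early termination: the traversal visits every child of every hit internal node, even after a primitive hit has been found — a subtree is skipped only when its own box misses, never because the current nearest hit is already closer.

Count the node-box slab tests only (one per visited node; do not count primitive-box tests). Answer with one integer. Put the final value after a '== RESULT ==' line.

Walk:
N0 x:[46/3,80/3] y:[6,51/2] z:[15/2,49/2] -> hit [46/3,49/2], descend [8, 11, 13, 14]
  N8 x:[64/3,74/3] y:[18,21] z:[23/2,27/2] -> miss, prune
  N11 x:[20,80/3] y:[39/2,51/2] z:[18,49/2] -> hit [20,49/2], descend [3, 9, 12]
    N3 x:[76/3,80/3] y:[39/2,45/2] z:[24,49/2] -> miss, prune
    N9 x:[61/3,21] y:[25,51/2] z:[18,37/2] -> miss, prune
    N12 x:[20,64/3] y:[20,21] z:[21,24] -> hit [21,21] leaf, test {P5@t=21}
  N13 x:[46/3,74/3] y:[6,33/2] z:[15/2,15] -> miss, prune
  N14 x:[61/3,74/3] y:[11,17] z:[15,49/2] -> miss, prune

8 AABB tests over nodes [0, 8, 11, 3, 9, 12, 13, 14]; 1 leaf entered; closest P5.

== RESULT ==
8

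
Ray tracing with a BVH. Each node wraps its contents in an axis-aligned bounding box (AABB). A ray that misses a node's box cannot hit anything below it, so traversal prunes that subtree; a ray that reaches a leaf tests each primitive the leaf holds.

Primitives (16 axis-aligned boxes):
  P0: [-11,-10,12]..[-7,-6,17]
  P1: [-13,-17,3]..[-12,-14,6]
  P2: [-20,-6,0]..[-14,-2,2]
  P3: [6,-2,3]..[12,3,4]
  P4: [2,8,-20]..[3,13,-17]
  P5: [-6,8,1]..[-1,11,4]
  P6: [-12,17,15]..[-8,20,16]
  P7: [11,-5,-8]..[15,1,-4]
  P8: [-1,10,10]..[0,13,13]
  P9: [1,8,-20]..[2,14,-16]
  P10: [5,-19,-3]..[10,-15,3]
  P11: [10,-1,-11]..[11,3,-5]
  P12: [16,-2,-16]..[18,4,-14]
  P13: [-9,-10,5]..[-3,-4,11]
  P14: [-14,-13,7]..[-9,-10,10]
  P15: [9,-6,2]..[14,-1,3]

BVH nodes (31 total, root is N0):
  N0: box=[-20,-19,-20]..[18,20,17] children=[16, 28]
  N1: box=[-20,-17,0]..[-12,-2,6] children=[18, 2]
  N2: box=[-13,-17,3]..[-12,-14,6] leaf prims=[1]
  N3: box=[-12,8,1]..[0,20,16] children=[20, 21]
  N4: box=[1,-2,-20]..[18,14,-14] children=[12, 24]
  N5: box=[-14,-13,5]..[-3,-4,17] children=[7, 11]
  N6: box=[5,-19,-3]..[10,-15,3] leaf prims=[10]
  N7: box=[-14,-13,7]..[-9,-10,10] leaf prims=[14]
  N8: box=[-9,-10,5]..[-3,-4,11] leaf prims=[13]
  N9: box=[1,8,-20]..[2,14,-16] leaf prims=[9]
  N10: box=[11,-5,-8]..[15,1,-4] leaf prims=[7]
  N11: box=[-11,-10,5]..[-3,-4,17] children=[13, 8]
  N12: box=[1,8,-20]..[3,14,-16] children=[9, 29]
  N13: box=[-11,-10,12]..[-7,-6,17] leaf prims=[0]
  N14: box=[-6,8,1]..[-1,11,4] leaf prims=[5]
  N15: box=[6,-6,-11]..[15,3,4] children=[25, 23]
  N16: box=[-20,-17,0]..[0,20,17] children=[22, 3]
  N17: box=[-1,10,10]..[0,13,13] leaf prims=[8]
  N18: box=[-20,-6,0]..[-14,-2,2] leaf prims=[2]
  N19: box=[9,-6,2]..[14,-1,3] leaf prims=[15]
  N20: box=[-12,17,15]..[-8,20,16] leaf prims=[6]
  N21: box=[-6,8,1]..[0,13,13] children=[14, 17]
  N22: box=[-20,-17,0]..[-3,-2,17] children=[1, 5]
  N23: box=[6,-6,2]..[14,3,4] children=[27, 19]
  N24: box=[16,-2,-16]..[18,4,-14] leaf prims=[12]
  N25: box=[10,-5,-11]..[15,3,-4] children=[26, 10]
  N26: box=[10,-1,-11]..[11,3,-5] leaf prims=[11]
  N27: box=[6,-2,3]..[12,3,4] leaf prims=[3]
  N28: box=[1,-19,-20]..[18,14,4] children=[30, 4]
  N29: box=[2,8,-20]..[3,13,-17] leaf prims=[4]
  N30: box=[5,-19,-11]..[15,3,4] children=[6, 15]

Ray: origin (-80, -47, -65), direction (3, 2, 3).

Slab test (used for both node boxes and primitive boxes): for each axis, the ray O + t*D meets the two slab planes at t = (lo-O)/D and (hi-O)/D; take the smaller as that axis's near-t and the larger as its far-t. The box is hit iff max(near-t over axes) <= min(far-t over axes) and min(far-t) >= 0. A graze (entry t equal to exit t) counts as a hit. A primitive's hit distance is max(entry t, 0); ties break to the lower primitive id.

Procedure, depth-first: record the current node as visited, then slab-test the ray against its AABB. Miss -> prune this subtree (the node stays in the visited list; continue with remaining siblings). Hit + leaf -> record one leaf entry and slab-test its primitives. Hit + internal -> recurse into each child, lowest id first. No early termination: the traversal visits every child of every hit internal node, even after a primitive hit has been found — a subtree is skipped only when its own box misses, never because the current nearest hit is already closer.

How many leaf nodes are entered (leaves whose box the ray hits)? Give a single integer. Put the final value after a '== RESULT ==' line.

Walk:
N0 x:[20,98/3] y:[14,67/2] z:[15,82/3] -> hit [20,82/3], descend [16, 28]
  N16 x:[20,80/3] y:[15,67/2] z:[65/3,82/3] -> hit [65/3,80/3], descend [3, 22]
    N3 x:[68/3,80/3] y:[55/2,67/2] z:[22,27] -> miss, prune
    N22 x:[20,77/3] y:[15,45/2] z:[65/3,82/3] -> hit [65/3,45/2], descend [1, 5]
      N1 x:[20,68/3] y:[15,45/2] z:[65/3,71/3] -> hit [65/3,45/2], descend [2, 18]
        N2 x:[67/3,68/3] y:[15,33/2] z:[68/3,71/3] -> miss, prune
        N18 x:[20,22] y:[41/2,45/2] z:[65/3,67/3] -> hit [65/3,22] leaf, test {P2@t=65/3}
      N5 x:[22,77/3] y:[17,43/2] z:[70/3,82/3] -> miss, prune
  N28 x:[27,98/3] y:[14,61/2] z:[15,23] -> miss, prune

Summary -> nodes [0, 16, 3, 22, 1, 2, 18, 5, 28]; box-tests=9; leaf-entries=1; first=P2

== RESULT ==
1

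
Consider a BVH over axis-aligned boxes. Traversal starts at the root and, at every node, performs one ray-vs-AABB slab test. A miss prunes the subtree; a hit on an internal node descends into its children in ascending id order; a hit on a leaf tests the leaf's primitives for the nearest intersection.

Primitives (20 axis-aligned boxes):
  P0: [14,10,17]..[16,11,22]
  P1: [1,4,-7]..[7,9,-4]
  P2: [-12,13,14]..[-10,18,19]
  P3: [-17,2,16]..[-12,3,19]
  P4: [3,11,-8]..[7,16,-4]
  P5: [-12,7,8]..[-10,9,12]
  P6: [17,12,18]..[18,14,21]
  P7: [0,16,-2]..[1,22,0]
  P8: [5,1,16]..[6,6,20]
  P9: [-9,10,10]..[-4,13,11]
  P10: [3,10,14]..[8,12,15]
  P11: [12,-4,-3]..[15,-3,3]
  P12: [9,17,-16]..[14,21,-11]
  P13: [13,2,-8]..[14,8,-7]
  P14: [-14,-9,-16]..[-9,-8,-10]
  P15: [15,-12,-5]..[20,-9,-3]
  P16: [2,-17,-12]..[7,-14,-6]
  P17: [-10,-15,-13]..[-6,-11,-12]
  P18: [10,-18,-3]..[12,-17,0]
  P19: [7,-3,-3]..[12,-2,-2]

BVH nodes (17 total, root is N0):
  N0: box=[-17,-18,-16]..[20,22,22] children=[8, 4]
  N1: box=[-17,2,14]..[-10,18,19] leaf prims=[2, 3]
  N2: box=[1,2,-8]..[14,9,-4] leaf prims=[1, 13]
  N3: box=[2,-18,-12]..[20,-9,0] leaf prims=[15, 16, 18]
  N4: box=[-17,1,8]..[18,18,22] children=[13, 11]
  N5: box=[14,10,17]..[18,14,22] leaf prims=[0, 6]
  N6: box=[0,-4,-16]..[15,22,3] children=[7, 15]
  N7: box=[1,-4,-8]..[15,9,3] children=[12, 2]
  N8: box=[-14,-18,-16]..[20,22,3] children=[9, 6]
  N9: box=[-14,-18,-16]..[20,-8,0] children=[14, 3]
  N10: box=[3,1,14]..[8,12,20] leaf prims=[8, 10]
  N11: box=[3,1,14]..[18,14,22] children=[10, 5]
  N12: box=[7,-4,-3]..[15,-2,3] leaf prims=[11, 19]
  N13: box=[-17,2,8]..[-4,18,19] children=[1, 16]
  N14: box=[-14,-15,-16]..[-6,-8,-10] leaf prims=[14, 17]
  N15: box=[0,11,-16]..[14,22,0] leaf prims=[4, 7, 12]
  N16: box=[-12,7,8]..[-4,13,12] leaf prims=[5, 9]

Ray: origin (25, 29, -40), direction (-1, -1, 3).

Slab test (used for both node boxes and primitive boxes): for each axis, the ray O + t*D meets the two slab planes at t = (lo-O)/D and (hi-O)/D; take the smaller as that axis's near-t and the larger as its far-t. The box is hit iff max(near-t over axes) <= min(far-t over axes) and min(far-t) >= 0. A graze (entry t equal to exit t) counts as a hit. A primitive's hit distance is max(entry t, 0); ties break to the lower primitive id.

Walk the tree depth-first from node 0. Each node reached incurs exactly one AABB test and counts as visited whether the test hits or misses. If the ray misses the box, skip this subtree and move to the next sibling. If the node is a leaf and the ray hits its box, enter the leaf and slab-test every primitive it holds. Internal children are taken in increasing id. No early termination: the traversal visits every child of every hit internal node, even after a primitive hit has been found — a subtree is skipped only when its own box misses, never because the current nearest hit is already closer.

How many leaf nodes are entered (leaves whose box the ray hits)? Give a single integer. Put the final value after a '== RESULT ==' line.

Walk:
N0 x:[5,42] y:[7,47] z:[8,62/3] -> hit [8,62/3], descend [4, 8]
  N4 x:[7,42] y:[11,28] z:[16,62/3] -> hit [16,62/3], descend [11, 13]
    N11 x:[7,22] y:[15,28] z:[18,62/3] -> hit [18,62/3], descend [5, 10]
      N5 x:[7,11] y:[15,19] z:[19,62/3] -> miss, prune
      N10 x:[17,22] y:[17,28] z:[18,20] -> hit [18,20] leaf, test {P8(miss), P10@t=18}
    N13 x:[29,42] y:[11,27] z:[16,59/3] -> miss, prune
  N8 x:[5,39] y:[7,47] z:[8,43/3] -> hit [8,43/3], descend [6, 9]
    N6 x:[10,25] y:[7,33] z:[8,43/3] -> hit [10,43/3], descend [7, 15]
      N7 x:[10,24] y:[20,33] z:[32/3,43/3] -> miss, prune
      N15 x:[11,25] y:[7,18] z:[8,40/3] -> hit [11,40/3] leaf, test {P4(miss), P7(miss), P12(miss)}
    N9 x:[5,39] y:[37,47] z:[8,40/3] -> miss, prune

Visited [0, 4, 11, 5, 10, 13, 8, 6, 7, 15, 9]. Tests: 11 box, 2 leaf. Nearest: P10.

== RESULT ==
2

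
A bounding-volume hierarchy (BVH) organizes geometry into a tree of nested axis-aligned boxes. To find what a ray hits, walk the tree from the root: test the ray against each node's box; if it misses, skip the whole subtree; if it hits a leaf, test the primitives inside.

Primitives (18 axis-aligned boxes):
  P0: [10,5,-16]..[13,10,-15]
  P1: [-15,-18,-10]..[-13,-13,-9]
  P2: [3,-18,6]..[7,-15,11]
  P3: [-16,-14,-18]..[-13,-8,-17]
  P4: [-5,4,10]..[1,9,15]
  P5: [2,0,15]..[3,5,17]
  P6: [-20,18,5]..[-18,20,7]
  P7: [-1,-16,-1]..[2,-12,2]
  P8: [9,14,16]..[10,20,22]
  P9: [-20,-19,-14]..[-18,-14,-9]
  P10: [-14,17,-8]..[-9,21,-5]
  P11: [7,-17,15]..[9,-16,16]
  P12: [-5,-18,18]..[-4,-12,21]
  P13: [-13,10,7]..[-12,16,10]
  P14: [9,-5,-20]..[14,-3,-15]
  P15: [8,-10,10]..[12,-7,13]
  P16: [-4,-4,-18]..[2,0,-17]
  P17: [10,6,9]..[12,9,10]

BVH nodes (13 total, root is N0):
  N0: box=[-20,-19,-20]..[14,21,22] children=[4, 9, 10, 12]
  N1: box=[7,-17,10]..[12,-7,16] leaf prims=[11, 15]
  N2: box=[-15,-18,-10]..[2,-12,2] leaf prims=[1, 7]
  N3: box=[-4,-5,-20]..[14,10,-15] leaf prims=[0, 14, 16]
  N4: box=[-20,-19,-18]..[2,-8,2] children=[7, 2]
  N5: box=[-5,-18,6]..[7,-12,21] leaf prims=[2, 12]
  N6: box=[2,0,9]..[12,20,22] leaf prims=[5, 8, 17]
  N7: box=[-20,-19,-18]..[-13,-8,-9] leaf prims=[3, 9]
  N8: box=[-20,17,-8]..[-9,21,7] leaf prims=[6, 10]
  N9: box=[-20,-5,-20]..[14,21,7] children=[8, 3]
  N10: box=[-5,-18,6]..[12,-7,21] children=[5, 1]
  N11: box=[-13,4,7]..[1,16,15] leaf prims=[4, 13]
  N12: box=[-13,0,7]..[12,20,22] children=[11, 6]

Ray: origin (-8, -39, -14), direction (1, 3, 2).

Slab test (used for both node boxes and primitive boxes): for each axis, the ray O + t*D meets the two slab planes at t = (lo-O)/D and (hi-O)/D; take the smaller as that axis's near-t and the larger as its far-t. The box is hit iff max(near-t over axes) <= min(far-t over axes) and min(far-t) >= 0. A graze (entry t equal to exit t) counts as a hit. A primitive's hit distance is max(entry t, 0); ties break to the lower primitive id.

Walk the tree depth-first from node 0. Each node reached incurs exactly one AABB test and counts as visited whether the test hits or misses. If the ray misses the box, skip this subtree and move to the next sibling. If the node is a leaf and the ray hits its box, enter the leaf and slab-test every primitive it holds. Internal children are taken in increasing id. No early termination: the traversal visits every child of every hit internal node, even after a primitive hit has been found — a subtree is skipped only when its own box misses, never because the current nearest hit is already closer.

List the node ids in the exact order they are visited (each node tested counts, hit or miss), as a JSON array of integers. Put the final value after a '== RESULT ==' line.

Walk:
N0 x:[-12,22] y:[20/3,20] z:[-3,18] -> hit [20/3,18], descend [4, 9, 10, 12]
  N4 x:[-12,10] y:[20/3,31/3] z:[-2,8] -> hit [20/3,8], descend [2, 7]
    N2 x:[-7,10] y:[7,9] z:[2,8] -> hit [7,8] leaf, test {P1(miss), P7@t=23/3}
    N7 x:[-12,-5] y:[20/3,31/3] z:[-2,5/2] -> miss, prune
  N9 x:[-12,22] y:[34/3,20] z:[-3,21/2] -> miss, prune
  N10 x:[3,20] y:[7,32/3] z:[10,35/2] -> hit [10,32/3], descend [1, 5]
    N1 x:[15,20] y:[22/3,32/3] z:[12,15] -> miss, prune
    N5 x:[3,15] y:[7,9] z:[10,35/2] -> miss, prune
  N12 x:[-5,20] y:[13,59/3] z:[21/2,18] -> hit [13,18], descend [6, 11]
    N6 x:[10,20] y:[13,59/3] z:[23/2,18] -> hit [13,18] leaf, test {P5(miss), P8@t=53/3, P17(miss)}
    N11 x:[-5,9] y:[43/3,55/3] z:[21/2,29/2] -> miss, prune

Summary -> nodes [0, 4, 2, 7, 9, 10, 1, 5, 12, 6, 11]; box-tests=11; leaf-entries=2; first=P7

== RESULT ==
[0, 4, 2, 7, 9, 10, 1, 5, 12, 6, 11]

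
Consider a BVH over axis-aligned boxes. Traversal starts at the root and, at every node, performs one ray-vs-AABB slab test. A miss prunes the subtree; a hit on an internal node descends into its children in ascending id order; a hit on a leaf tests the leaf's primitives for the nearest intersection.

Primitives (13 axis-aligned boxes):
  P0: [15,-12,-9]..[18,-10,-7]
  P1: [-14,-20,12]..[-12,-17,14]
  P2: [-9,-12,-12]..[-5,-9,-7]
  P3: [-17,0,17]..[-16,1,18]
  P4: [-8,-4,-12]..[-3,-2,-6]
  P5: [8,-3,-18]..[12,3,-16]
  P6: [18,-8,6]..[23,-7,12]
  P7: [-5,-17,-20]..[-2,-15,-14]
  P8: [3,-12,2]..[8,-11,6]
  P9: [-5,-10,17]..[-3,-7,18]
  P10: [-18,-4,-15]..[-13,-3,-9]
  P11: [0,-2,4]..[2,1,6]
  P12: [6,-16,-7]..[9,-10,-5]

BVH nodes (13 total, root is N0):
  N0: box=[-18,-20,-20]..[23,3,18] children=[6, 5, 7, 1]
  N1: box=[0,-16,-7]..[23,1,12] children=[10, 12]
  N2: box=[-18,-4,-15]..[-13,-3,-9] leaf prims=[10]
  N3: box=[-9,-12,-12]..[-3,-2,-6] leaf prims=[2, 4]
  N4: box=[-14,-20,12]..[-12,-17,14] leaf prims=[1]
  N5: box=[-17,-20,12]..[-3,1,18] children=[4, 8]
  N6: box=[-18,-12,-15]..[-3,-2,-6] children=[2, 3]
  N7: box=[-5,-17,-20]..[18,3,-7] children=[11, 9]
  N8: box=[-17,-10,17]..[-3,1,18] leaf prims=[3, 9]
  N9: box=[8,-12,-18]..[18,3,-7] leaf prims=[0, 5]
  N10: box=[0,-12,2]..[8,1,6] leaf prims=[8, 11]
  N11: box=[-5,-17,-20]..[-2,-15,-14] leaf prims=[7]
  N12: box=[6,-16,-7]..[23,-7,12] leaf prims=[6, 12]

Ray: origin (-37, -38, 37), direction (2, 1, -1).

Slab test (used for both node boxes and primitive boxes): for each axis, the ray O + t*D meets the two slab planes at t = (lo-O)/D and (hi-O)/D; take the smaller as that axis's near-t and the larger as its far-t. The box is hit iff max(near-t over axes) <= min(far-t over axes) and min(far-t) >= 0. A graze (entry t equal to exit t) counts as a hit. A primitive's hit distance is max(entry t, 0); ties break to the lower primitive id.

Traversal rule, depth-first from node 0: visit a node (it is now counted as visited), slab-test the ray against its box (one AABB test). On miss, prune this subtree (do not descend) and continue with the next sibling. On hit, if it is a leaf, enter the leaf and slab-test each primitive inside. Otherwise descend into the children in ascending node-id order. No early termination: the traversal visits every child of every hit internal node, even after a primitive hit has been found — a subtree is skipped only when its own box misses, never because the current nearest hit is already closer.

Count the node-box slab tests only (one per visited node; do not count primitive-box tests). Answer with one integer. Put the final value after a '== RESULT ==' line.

Trace the traversal:
N0 x:[19/2,30] y:[18,41] z:[19,57] -> hit [19,30], descend [1, 5, 6, 7]
  N1 x:[37/2,30] y:[22,39] z:[25,44] -> hit [25,30], descend [10, 12]
    N10 x:[37/2,45/2] y:[26,39] z:[31,35] -> miss, prune
    N12 x:[43/2,30] y:[22,31] z:[25,44] -> hit [25,30] leaf, test {P6@t=30, P12(miss)}
  N5 x:[10,17] y:[18,39] z:[19,25] -> miss, prune
  N6 x:[19/2,17] y:[26,36] z:[43,52] -> miss, prune
  N7 x:[16,55/2] y:[21,41] z:[44,57] -> miss, prune

order=[0, 1, 10, 12, 5, 6, 7]  |boxes|=7  |leaves|=1  hit=P6

== RESULT ==
7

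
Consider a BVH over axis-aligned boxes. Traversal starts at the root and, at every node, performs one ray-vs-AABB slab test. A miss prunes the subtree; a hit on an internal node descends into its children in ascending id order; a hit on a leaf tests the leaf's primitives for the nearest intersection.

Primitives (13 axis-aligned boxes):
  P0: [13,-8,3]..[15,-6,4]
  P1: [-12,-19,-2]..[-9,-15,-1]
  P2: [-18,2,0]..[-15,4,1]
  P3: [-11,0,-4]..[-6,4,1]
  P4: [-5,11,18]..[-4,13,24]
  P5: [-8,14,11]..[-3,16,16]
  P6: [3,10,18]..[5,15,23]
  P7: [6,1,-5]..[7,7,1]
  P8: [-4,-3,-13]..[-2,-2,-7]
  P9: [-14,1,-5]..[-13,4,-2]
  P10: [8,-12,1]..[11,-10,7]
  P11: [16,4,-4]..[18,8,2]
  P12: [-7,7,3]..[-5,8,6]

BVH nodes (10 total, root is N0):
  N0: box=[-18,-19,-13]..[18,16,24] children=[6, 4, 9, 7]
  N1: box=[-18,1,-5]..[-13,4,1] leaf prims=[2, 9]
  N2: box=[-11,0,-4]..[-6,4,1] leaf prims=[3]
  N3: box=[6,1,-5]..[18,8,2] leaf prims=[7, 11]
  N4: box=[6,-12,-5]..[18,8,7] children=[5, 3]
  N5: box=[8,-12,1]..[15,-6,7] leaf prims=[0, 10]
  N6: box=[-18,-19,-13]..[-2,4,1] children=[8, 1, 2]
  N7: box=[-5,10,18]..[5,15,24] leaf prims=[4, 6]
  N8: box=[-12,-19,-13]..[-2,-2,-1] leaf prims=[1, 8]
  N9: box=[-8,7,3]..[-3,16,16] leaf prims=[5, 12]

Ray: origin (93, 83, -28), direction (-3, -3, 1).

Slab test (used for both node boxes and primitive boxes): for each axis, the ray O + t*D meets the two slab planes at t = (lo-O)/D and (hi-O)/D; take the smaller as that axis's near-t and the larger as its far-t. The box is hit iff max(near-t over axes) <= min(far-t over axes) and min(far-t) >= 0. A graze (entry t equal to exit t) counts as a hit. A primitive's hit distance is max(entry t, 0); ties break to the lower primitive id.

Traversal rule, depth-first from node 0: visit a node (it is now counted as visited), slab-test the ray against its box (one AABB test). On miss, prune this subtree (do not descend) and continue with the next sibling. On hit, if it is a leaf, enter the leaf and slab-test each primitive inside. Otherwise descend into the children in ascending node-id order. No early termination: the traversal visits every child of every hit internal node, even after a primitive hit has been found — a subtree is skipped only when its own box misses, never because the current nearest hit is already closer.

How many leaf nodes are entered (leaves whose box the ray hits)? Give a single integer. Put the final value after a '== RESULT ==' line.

Traverse from the root:
N0 x:[25,37] y:[67/3,34] z:[15,52] -> hit [25,34], descend [4, 6, 7, 9]
  N4 x:[25,29] y:[25,95/3] z:[23,35] -> hit [25,29], descend [3, 5]
    N3 x:[25,29] y:[25,82/3] z:[23,30] -> hit [25,82/3] leaf, test {P7(miss), P11@t=25}
    N5 x:[26,85/3] y:[89/3,95/3] z:[29,35] -> miss, prune
  N6 x:[95/3,37] y:[79/3,34] z:[15,29] -> miss, prune
  N7 x:[88/3,98/3] y:[68/3,73/3] z:[46,52] -> miss, prune
  N9 x:[32,101/3] y:[67/3,76/3] z:[31,44] -> miss, prune

7 AABB tests over nodes [0, 4, 3, 5, 6, 7, 9]; 1 leaf entered; closest P11.

== RESULT ==
1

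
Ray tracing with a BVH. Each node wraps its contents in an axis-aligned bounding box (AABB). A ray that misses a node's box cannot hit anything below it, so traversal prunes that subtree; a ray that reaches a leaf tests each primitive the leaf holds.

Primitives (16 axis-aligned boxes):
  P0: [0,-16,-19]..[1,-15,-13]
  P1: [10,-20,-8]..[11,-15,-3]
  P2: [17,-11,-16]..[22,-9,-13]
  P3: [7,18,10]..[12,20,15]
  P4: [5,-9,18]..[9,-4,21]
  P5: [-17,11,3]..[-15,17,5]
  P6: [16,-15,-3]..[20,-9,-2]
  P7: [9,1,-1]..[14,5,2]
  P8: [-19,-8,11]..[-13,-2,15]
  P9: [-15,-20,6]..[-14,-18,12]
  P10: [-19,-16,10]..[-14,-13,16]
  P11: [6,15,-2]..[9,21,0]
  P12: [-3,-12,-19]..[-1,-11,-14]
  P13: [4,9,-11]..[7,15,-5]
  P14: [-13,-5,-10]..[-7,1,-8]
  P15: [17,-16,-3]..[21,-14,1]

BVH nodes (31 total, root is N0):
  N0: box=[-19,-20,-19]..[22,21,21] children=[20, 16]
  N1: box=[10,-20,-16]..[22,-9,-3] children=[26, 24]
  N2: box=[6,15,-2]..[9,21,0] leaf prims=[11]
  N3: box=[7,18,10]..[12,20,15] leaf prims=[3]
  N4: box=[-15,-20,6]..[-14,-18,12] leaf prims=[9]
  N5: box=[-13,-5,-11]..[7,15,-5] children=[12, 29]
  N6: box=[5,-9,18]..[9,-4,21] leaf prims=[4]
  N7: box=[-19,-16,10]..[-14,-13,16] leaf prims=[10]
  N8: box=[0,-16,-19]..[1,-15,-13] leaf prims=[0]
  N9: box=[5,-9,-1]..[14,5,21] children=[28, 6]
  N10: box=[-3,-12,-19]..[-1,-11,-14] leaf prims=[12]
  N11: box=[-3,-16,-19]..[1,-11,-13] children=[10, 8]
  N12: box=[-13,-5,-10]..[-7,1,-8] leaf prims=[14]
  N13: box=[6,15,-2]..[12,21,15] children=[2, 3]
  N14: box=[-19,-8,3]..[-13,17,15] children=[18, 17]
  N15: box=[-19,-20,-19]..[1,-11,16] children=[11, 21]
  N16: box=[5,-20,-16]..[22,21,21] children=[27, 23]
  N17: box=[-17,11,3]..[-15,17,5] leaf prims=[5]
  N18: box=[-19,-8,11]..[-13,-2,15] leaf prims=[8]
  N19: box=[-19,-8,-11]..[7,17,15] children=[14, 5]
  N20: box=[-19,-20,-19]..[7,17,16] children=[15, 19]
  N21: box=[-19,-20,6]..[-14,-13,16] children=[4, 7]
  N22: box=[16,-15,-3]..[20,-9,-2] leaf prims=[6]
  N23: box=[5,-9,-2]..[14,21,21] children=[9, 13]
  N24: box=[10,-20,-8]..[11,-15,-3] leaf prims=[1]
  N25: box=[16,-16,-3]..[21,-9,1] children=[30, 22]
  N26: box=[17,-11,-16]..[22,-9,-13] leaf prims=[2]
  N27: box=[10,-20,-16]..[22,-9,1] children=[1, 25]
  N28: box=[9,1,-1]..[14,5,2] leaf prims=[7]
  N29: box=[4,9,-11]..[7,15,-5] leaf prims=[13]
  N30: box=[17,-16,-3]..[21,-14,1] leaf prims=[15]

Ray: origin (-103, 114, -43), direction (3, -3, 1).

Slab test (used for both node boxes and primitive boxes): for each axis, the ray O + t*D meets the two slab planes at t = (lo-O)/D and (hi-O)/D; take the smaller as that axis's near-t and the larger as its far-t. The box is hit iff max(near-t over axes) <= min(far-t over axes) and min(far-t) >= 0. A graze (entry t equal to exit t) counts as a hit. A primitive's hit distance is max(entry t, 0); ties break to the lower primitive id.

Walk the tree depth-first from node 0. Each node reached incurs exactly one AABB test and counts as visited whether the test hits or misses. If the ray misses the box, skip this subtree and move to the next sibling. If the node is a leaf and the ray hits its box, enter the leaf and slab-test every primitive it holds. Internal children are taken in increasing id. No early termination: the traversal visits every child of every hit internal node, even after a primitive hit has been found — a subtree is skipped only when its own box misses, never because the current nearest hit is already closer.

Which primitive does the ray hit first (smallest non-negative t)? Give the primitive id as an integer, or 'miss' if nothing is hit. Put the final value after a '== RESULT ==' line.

Traverse from the root:
N0 x:[28,125/3] y:[31,134/3] z:[24,64] -> hit [31,125/3], descend [16, 20]
  N16 x:[36,125/3] y:[31,134/3] z:[27,64] -> hit [36,125/3], descend [23, 27]
    N23 x:[36,39] y:[31,41] z:[41,64] -> miss, prune
    N27 x:[113/3,125/3] y:[41,134/3] z:[27,44] -> hit [41,125/3], descend [1, 25]
      N1 x:[113/3,125/3] y:[41,134/3] z:[27,40] -> miss, prune
      N25 x:[119/3,124/3] y:[41,130/3] z:[40,44] -> hit [41,124/3], descend [22, 30]
        N22 x:[119/3,41] y:[41,43] z:[40,41] -> hit [41,41] leaf, test {P6@t=41}
        N30 x:[40,124/3] y:[128/3,130/3] z:[40,44] -> miss, prune
  N20 x:[28,110/3] y:[97/3,134/3] z:[24,59] -> hit [97/3,110/3], descend [15, 19]
    N15 x:[28,104/3] y:[125/3,134/3] z:[24,59] -> miss, prune
    N19 x:[28,110/3] y:[97/3,122/3] z:[32,58] -> hit [97/3,110/3], descend [5, 14]
      N5 x:[30,110/3] y:[33,119/3] z:[32,38] -> hit [33,110/3], descend [12, 29]
        N12 x:[30,32] y:[113/3,119/3] z:[33,35] -> miss, prune
        N29 x:[107/3,110/3] y:[33,35] z:[32,38] -> miss, prune
      N14 x:[28,30] y:[97/3,122/3] z:[46,58] -> miss, prune

Summary -> nodes [0, 16, 23, 27, 1, 25, 22, 30, 20, 15, 19, 5, 12, 29, 14]; box-tests=15; leaf-entries=1; first=P6

== RESULT ==
6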